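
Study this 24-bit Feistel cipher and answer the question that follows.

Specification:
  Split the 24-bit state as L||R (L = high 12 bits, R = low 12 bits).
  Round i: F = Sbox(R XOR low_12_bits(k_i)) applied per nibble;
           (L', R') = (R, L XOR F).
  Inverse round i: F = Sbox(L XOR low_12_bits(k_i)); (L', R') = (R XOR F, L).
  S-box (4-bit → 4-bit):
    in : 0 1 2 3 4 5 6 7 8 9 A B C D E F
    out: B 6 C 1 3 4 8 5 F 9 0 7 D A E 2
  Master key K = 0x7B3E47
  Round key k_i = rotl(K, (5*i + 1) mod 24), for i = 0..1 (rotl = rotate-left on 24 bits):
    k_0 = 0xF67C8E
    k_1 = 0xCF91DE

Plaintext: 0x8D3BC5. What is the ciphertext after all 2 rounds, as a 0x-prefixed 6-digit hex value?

s_0 = plaintext = 0x8D3BC5
s_1 = Round(s_0, k_0) = 0xBC5DE4
s_2 = Round(s_1, k_1) = 0xDE46D5

0xDE46D5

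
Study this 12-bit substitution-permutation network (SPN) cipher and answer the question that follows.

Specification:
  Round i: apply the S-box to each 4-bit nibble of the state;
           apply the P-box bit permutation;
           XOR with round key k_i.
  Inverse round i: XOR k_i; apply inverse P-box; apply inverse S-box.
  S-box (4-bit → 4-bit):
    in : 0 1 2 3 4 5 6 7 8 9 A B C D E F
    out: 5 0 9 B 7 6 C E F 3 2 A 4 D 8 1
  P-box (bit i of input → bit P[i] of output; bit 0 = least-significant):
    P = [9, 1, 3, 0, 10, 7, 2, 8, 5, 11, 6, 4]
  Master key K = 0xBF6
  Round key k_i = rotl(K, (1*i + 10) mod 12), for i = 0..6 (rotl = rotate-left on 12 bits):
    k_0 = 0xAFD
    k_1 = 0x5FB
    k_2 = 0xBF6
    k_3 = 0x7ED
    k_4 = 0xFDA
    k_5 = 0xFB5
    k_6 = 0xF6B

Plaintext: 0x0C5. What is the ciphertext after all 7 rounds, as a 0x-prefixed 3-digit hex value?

0x317

s_0 = plaintext = 0x0C5
s_1 = Round(s_0, k_0) = 0xA93
s_2 = Round(s_1, k_1) = 0xB78
s_3 = Round(s_2, k_2) = 0x069
s_4 = Round(s_3, k_3) = 0x48B
s_5 = Round(s_4, k_4) = 0x23D
s_6 = Round(s_5, k_5) = 0x80C
s_7 = Round(s_6, k_6) = 0x317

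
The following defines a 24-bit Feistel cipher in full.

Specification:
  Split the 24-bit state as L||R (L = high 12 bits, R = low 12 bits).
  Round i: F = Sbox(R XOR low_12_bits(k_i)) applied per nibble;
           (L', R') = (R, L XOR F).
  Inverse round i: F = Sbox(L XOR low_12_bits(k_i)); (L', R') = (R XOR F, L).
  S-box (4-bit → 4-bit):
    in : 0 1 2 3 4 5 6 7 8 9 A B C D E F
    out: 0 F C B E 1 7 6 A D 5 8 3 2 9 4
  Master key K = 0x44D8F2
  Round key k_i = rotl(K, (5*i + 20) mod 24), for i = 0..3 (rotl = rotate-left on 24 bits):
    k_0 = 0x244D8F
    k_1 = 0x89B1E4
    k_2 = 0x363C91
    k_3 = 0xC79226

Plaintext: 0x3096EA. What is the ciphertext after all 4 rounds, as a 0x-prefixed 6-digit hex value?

s_0 = plaintext = 0x3096EA
s_1 = Round(s_0, k_0) = 0x6EAB78
s_2 = Round(s_1, k_1) = 0xB78339
s_3 = Round(s_2, k_2) = 0x339F22
s_4 = Round(s_3, k_3) = 0xF22137

0xF22137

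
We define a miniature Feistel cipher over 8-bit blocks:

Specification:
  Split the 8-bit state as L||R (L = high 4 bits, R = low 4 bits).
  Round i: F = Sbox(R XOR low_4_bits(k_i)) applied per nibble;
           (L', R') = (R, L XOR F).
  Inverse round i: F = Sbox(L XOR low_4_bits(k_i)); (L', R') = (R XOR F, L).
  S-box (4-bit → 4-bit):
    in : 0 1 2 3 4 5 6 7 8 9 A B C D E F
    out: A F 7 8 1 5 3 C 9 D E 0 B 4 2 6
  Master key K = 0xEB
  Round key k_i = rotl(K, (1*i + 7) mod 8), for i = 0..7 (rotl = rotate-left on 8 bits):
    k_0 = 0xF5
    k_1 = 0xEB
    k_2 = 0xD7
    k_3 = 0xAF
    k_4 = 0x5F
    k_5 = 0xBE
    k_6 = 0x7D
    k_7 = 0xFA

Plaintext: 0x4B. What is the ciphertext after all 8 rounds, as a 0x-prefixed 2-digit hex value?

s_0 = plaintext = 0x4B
s_1 = Round(s_0, k_0) = 0xB6
s_2 = Round(s_1, k_1) = 0x6F
s_3 = Round(s_2, k_2) = 0xFF
s_4 = Round(s_3, k_3) = 0xF5
s_5 = Round(s_4, k_4) = 0x51
s_6 = Round(s_5, k_5) = 0x13
s_7 = Round(s_6, k_6) = 0x33
s_8 = Round(s_7, k_7) = 0x3E

0x3E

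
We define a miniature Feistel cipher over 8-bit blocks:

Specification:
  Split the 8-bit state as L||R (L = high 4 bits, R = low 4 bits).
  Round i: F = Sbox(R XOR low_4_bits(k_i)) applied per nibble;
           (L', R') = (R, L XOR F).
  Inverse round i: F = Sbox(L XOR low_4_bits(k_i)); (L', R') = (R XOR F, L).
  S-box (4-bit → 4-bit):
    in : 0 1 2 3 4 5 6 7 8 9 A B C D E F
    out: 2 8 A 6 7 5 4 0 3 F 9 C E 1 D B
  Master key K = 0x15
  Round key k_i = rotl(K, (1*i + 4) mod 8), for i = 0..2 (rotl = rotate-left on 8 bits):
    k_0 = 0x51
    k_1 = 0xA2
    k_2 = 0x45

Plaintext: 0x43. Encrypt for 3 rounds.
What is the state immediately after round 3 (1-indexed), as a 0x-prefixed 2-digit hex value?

s_0 = plaintext = 0x43
s_1 = Round(s_0, k_0) = 0x3E
s_2 = Round(s_1, k_1) = 0xED
s_3 = Round(s_2, k_2) = 0xDD

0xDD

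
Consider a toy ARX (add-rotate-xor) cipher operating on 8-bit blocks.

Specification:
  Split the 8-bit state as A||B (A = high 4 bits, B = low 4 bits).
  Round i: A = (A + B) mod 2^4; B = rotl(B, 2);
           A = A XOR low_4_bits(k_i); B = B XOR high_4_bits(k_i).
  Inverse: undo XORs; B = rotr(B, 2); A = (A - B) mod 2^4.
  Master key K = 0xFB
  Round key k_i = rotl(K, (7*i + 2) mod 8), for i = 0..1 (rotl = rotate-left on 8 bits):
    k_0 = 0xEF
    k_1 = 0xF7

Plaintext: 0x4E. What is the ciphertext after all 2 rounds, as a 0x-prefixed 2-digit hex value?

s_0 = plaintext = 0x4E
s_1 = Round(s_0, k_0) = 0xD5
s_2 = Round(s_1, k_1) = 0x5A

0x5A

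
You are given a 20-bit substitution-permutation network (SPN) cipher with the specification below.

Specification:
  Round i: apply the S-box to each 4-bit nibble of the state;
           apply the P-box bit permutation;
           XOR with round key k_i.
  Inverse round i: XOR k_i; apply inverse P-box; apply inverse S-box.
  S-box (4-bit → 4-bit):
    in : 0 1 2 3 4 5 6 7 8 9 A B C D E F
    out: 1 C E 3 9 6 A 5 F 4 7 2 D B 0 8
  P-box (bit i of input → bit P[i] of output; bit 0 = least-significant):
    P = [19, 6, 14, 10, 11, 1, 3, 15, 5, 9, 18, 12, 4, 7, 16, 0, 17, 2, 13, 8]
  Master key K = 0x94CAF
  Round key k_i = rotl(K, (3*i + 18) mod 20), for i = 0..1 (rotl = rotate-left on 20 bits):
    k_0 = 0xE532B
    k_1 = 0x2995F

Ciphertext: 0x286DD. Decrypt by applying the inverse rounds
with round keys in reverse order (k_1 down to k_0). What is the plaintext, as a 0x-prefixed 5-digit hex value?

s_0 = ciphertext = 0x286DD
s_1 = InvRound(s_0, k_1) = 0xFB63F
s_2 = InvRound(s_1, k_0) = 0x27EF1

0x27EF1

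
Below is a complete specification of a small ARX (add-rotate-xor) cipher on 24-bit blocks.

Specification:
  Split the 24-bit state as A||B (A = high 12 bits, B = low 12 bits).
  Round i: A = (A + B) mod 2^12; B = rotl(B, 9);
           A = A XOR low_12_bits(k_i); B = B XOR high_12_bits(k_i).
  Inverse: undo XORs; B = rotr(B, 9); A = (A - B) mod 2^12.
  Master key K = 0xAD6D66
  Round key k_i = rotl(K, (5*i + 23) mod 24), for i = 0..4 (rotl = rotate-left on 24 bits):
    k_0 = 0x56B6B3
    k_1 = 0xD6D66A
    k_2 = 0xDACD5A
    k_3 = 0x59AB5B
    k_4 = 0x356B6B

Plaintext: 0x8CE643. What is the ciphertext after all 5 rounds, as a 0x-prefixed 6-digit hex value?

s_0 = plaintext = 0x8CE643
s_1 = Round(s_0, k_0) = 0x9A23A3
s_2 = Round(s_1, k_1) = 0xB2FB19
s_3 = Round(s_2, k_2) = 0xB12ECF
s_4 = Round(s_3, k_3) = 0x2BAA43
s_5 = Round(s_4, k_4) = 0x79641E

0x79641E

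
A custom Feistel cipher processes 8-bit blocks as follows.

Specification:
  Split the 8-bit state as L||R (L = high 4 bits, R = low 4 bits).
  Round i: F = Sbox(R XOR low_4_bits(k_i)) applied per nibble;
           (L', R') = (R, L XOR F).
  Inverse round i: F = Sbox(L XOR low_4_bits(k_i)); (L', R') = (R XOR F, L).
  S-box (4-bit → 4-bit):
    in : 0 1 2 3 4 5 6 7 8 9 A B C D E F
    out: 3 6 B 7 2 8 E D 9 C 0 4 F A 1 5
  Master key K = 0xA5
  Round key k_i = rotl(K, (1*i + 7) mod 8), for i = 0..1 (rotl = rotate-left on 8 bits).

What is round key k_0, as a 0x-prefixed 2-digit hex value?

0xD2

K = 0xA5
k_0 = rotl(K, (1*0+7) mod 8) = rotl(K, 7) = 0xD2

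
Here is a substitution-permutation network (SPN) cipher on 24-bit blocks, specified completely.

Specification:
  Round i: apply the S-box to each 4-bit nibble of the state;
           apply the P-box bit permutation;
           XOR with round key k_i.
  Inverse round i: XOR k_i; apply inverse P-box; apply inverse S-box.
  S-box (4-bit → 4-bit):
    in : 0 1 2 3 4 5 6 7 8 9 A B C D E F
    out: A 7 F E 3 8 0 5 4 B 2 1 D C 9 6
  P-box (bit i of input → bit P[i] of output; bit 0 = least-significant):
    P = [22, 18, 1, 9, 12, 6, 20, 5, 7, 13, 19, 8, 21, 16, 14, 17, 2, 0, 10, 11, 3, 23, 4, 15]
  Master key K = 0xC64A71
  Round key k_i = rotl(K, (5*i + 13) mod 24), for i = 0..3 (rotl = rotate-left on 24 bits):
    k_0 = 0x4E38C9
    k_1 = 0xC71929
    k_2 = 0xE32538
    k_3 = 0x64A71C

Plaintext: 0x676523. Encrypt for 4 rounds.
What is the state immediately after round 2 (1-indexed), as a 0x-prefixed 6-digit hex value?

s_0 = plaintext = 0x676523
s_1 = Round(s_0, k_0) = 0x5A2FAF
s_2 = Round(s_1, k_1) = 0xE8F96A
s_3 = Round(s_2, k_2) = 0xE6C0B0
s_4 = Round(s_3, k_3) = 0x425414

0xE8F96A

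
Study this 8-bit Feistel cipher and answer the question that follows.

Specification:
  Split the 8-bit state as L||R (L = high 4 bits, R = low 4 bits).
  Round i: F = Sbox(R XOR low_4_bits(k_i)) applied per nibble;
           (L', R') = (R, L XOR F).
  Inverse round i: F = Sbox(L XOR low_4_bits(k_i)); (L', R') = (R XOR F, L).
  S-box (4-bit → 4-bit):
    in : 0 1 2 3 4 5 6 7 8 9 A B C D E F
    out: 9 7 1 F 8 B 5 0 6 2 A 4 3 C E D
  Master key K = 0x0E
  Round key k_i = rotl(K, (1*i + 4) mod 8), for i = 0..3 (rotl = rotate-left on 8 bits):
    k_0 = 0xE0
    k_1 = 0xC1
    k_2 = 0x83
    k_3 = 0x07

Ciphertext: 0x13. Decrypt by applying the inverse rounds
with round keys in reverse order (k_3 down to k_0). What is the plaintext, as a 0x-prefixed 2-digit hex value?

s_0 = ciphertext = 0x13
s_1 = InvRound(s_0, k_3) = 0x61
s_2 = InvRound(s_1, k_2) = 0xA6
s_3 = InvRound(s_2, k_1) = 0x2A
s_4 = InvRound(s_3, k_0) = 0xB2

0xB2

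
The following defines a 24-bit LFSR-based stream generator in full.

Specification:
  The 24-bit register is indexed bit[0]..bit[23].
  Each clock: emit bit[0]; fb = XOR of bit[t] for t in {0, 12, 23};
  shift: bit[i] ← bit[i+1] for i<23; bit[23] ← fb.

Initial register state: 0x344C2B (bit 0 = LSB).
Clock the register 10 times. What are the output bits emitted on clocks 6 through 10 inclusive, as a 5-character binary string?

reg_0 = 0x344C2B
clock 1: out=1, reg = 0x9A2615
clock 2: out=1, reg = 0x4D130A
clock 3: out=0, reg = 0xA68985
clock 4: out=1, reg = 0x5344C2
clock 5: out=0, reg = 0x29A261
clock 6: out=1, reg = 0x94D130
clock 7: out=0, reg = 0x4A6898
clock 8: out=0, reg = 0x25344C
clock 9: out=0, reg = 0x929A26
clock 10: out=0, reg = 0x494D13

10000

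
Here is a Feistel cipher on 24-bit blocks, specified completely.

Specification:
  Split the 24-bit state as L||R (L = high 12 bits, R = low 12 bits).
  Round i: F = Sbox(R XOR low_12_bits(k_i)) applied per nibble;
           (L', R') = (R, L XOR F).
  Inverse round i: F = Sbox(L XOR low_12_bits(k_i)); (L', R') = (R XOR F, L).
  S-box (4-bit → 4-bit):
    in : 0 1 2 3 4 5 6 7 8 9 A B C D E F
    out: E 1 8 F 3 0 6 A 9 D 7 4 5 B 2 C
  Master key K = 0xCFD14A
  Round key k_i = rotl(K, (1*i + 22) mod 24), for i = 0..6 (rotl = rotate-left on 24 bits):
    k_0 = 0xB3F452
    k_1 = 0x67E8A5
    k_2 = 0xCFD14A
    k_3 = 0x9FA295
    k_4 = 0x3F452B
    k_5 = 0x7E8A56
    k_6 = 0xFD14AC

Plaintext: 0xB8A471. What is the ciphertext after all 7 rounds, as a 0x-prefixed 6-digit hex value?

0x812570

s_0 = plaintext = 0xB8A471
s_1 = Round(s_0, k_0) = 0x471505
s_2 = Round(s_1, k_1) = 0x505F0F
s_3 = Round(s_2, k_2) = 0xF0F735
s_4 = Round(s_3, k_3) = 0x735F71
s_5 = Round(s_4, k_4) = 0xF71032
s_6 = Round(s_5, k_5) = 0x032812
s_7 = Round(s_6, k_6) = 0x812570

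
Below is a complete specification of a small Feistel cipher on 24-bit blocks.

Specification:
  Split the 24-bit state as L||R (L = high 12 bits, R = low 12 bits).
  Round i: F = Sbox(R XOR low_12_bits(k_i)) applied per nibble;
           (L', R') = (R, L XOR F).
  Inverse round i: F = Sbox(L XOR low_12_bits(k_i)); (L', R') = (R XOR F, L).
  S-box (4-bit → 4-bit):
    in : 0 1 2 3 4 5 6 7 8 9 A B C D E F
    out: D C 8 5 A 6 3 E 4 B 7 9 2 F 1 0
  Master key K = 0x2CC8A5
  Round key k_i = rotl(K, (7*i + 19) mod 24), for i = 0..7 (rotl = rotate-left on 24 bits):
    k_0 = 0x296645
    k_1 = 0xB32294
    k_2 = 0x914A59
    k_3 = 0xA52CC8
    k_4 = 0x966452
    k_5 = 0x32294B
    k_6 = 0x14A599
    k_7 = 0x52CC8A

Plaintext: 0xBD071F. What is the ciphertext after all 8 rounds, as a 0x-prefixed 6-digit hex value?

s_0 = plaintext = 0xBD071F
s_1 = Round(s_0, k_0) = 0x71F7B7
s_2 = Round(s_1, k_1) = 0x7B719A
s_3 = Round(s_2, k_2) = 0x19AE92
s_4 = Round(s_3, k_3) = 0xE929FD
s_5 = Round(s_4, k_4) = 0x9FD1E2
s_6 = Round(s_5, k_5) = 0x1E2D86
s_7 = Round(s_6, k_6) = 0xD86522
s_8 = Round(s_7, k_7) = 0x5226F2

0x5226F2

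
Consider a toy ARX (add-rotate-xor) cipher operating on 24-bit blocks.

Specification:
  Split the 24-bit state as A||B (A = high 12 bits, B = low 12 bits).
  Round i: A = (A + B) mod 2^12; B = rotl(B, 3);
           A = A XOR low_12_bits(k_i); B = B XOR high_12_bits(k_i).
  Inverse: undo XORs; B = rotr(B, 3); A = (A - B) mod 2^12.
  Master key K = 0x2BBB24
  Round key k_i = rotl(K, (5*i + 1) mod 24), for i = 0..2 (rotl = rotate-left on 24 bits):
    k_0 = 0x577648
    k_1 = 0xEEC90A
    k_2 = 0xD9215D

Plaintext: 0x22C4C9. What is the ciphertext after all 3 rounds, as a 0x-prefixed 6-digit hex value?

s_0 = plaintext = 0x22C4C9
s_1 = Round(s_0, k_0) = 0x0BD33D
s_2 = Round(s_1, k_1) = 0xAF0705
s_3 = Round(s_2, k_2) = 0x0A85B9

0x0A85B9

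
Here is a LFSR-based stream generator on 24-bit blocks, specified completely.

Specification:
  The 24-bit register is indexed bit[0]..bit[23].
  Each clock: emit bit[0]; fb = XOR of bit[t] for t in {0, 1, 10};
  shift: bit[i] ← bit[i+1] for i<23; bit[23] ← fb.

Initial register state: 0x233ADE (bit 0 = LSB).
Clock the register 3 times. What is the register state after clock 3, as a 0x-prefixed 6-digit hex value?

reg_0 = 0x233ADE
clock 1: out=0, reg = 0x919D6F
clock 2: out=1, reg = 0xC8CEB7
clock 3: out=1, reg = 0xE4675B

0xE4675B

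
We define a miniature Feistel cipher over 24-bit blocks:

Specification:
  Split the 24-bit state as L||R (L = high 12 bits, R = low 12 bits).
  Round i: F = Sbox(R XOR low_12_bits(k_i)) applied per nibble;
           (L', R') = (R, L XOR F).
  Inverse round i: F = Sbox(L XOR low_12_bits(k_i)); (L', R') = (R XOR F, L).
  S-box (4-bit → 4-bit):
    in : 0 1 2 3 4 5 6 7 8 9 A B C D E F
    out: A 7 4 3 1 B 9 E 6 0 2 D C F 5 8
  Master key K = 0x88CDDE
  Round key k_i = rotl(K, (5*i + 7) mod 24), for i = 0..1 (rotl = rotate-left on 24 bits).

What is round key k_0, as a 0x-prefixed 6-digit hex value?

0x66EF44

K = 0x88CDDE
k_0 = rotl(K, (5*0+7) mod 24) = rotl(K, 7) = 0x66EF44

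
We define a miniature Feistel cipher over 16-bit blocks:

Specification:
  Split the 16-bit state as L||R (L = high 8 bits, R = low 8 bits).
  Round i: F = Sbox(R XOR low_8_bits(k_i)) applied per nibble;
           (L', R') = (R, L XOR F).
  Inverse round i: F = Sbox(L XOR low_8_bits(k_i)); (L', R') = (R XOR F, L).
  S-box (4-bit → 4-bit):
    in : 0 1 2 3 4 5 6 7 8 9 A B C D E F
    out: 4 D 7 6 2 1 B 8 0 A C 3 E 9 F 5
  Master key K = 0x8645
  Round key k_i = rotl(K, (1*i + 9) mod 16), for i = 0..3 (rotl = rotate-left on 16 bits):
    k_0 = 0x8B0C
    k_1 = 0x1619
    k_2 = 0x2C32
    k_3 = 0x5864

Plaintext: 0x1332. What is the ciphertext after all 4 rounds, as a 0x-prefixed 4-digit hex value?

0x41F2

s_0 = plaintext = 0x1332
s_1 = Round(s_0, k_0) = 0x327C
s_2 = Round(s_1, k_1) = 0x7C83
s_3 = Round(s_2, k_2) = 0x8341
s_4 = Round(s_3, k_3) = 0x41F2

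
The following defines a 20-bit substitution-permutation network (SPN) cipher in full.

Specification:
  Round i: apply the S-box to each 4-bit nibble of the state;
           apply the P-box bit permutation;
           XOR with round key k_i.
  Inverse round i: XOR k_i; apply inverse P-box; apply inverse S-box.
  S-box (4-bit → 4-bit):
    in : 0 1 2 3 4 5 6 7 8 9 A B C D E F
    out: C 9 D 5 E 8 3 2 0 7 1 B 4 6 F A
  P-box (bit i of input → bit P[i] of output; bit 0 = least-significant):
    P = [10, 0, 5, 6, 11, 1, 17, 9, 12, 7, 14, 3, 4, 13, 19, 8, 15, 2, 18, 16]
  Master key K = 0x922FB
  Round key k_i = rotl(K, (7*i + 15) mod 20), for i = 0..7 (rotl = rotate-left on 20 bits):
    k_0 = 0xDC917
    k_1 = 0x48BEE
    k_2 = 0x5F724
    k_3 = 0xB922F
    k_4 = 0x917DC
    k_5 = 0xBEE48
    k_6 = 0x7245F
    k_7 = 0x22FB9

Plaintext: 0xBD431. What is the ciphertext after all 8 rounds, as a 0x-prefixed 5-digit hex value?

s_0 = plaintext = 0xBD431
s_1 = Round(s_0, k_0) = 0x625DB
s_2 = Round(s_1, k_1) = 0xE0EB1
s_3 = Round(s_2, k_2) = 0x828EA
s_4 = Round(s_3, k_3) = 0x19D3D
s_5 = Round(s_4, k_4) = 0x2FF6D
s_6 = Round(s_5, k_5) = 0xE47E3
s_7 = Round(s_6, k_6) = 0x88BF9
s_8 = Round(s_7, k_7) = 0x23912

0x23912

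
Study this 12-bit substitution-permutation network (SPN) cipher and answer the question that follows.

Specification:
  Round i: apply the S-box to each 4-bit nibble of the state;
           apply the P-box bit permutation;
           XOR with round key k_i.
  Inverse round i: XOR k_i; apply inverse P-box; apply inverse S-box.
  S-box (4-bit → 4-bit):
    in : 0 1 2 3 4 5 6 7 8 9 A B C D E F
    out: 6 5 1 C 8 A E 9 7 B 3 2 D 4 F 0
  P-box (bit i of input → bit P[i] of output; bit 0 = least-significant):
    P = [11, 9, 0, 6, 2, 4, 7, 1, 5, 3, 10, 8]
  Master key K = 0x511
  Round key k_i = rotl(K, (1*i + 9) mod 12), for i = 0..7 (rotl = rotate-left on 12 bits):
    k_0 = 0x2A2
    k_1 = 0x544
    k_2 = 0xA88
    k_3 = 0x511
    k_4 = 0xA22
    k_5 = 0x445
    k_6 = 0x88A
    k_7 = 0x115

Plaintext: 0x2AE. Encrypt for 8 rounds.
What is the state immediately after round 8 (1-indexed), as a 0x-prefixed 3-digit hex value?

0x196

s_0 = plaintext = 0x2AE
s_1 = Round(s_0, k_0) = 0x8D7
s_2 = Round(s_1, k_1) = 0x9AC
s_3 = Round(s_2, k_2) = 0x3F5
s_4 = Round(s_3, k_3) = 0x251
s_5 = Round(s_4, k_4) = 0x211
s_6 = Round(s_5, k_5) = 0xCE0
s_7 = Round(s_6, k_6) = 0xF3D
s_8 = Round(s_7, k_7) = 0x196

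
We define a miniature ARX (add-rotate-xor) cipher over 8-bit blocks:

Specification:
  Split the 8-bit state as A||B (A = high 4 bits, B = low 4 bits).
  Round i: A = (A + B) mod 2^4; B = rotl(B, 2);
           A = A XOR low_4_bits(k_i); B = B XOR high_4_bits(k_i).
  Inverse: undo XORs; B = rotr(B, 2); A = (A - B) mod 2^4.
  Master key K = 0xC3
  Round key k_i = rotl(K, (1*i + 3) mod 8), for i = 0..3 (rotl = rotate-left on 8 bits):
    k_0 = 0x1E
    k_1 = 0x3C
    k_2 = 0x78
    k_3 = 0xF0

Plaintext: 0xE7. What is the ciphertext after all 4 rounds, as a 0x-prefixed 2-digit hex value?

s_0 = plaintext = 0xE7
s_1 = Round(s_0, k_0) = 0xBC
s_2 = Round(s_1, k_1) = 0xB0
s_3 = Round(s_2, k_2) = 0x37
s_4 = Round(s_3, k_3) = 0xA2

0xA2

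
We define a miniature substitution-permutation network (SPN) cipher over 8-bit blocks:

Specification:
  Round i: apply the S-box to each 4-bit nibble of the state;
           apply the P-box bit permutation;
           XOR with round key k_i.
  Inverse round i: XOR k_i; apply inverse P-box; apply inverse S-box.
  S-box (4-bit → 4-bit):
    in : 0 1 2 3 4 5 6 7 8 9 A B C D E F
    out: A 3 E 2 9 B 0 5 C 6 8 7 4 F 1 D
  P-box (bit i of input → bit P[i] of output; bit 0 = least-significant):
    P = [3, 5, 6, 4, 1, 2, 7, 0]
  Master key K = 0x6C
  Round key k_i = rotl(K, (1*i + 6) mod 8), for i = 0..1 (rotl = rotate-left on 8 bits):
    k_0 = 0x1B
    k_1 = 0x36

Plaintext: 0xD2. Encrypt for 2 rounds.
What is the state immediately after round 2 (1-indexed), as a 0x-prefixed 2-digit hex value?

0x74

s_0 = plaintext = 0xD2
s_1 = Round(s_0, k_0) = 0xEC
s_2 = Round(s_1, k_1) = 0x74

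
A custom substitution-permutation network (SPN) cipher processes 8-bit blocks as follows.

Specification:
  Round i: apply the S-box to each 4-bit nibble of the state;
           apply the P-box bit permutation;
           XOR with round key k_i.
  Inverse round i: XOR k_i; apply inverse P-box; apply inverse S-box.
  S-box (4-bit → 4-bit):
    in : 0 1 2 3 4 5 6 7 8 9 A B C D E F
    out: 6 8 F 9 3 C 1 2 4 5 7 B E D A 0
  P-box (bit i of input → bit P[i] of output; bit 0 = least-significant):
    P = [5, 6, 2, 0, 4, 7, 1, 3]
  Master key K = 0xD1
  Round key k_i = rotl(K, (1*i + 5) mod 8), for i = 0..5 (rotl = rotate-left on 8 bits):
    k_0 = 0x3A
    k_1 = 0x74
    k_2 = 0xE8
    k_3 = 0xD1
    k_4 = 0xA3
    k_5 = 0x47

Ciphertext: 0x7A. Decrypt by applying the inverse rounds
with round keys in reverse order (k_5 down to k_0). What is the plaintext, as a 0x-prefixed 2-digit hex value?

0x2A

s_0 = ciphertext = 0x7A
s_1 = InvRound(s_0, k_5) = 0x3D
s_2 = InvRound(s_1, k_4) = 0x28
s_3 = InvRound(s_2, k_3) = 0xBB
s_4 = InvRound(s_3, k_2) = 0x9E
s_5 = InvRound(s_4, k_1) = 0xC4
s_6 = InvRound(s_5, k_0) = 0x2A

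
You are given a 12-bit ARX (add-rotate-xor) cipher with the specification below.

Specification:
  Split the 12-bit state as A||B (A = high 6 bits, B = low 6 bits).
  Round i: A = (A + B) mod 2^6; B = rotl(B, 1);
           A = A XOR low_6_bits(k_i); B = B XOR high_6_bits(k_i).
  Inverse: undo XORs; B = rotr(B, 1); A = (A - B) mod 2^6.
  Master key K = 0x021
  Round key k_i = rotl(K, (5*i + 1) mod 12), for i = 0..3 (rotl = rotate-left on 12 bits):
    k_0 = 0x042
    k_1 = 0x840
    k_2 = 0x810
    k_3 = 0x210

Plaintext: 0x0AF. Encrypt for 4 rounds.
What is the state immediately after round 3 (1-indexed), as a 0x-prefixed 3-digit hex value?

s_0 = plaintext = 0x0AF
s_1 = Round(s_0, k_0) = 0xCDE
s_2 = Round(s_1, k_1) = 0x45D
s_3 = Round(s_2, k_2) = 0xF9A
s_4 = Round(s_3, k_3) = 0x23C

0xF9A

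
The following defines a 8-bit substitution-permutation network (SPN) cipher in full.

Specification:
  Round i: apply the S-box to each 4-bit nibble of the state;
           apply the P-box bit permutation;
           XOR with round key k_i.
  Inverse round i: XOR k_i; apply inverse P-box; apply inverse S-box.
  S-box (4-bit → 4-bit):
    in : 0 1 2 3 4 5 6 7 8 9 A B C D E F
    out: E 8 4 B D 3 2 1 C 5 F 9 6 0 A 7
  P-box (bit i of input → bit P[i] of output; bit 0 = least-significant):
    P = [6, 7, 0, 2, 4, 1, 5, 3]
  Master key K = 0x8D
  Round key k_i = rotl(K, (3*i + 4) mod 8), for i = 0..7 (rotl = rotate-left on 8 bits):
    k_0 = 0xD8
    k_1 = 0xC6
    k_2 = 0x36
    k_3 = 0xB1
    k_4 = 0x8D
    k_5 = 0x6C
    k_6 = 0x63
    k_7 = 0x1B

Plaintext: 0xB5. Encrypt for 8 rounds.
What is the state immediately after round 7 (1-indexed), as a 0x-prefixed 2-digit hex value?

0xCC

s_0 = plaintext = 0xB5
s_1 = Round(s_0, k_0) = 0x00
s_2 = Round(s_1, k_1) = 0x69
s_3 = Round(s_2, k_2) = 0x75
s_4 = Round(s_3, k_3) = 0x61
s_5 = Round(s_4, k_4) = 0x8B
s_6 = Round(s_5, k_5) = 0x00
s_7 = Round(s_6, k_6) = 0xCC
s_8 = Round(s_7, k_7) = 0xB8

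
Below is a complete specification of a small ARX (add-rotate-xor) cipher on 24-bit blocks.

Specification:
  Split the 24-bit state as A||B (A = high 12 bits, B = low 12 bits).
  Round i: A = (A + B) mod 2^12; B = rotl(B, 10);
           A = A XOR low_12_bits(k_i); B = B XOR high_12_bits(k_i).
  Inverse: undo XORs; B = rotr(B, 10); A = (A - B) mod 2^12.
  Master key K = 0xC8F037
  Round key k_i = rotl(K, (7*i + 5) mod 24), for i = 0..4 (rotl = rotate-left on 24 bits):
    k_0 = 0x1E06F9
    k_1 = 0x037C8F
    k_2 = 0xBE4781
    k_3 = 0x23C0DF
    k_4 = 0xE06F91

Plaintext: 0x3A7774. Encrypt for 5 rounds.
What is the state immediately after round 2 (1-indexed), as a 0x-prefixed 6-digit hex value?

0x290438

s_0 = plaintext = 0x3A7774
s_1 = Round(s_0, k_0) = 0xDE203D
s_2 = Round(s_1, k_1) = 0x290438
s_3 = Round(s_2, k_2) = 0x149AEA
s_4 = Round(s_3, k_3) = 0xCEC886
s_5 = Round(s_4, k_4) = 0xAE3427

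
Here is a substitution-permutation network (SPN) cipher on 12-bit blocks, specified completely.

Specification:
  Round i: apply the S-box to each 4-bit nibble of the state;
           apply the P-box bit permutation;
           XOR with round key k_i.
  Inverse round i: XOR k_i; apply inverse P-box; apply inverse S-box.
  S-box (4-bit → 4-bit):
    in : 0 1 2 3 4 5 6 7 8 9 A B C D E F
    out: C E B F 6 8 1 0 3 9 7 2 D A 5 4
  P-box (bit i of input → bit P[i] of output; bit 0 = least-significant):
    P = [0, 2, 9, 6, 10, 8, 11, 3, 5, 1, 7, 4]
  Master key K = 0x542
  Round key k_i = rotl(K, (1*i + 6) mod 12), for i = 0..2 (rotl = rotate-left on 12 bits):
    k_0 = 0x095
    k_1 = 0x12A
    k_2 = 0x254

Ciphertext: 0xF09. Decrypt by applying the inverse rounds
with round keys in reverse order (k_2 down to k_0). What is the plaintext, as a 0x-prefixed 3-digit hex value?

s_0 = ciphertext = 0xF09
s_1 = InvRound(s_0, k_2) = 0x532
s_2 = InvRound(s_1, k_1) = 0x597
s_3 = InvRound(s_2, k_0) = 0xB87

0xB87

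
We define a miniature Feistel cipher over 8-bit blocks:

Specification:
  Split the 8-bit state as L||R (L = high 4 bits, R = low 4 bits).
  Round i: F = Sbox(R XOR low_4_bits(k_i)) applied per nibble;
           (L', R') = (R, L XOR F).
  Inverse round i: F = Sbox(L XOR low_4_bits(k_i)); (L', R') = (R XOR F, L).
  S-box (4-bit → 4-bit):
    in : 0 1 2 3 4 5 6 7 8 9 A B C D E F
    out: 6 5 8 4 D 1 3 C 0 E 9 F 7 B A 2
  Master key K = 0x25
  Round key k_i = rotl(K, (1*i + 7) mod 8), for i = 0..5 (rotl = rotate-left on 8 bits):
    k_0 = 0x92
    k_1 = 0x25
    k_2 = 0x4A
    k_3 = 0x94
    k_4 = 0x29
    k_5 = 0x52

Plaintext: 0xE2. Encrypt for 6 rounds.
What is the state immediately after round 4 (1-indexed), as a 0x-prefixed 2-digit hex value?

0xC9

s_0 = plaintext = 0xE2
s_1 = Round(s_0, k_0) = 0x28
s_2 = Round(s_1, k_1) = 0x89
s_3 = Round(s_2, k_2) = 0x9C
s_4 = Round(s_3, k_3) = 0xC9
s_5 = Round(s_4, k_4) = 0x9A
s_6 = Round(s_5, k_5) = 0xA9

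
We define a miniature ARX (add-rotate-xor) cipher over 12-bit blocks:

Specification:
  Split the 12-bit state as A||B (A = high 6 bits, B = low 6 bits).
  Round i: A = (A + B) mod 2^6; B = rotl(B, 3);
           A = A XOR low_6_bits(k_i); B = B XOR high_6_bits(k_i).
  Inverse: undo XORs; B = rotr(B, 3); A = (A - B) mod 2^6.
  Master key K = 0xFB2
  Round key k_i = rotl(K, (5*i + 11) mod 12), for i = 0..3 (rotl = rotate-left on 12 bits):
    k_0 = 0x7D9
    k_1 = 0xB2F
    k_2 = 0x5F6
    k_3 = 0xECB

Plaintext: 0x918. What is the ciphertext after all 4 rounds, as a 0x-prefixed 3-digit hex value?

s_0 = plaintext = 0x918
s_1 = Round(s_0, k_0) = 0x95C
s_2 = Round(s_1, k_1) = 0xB8F
s_3 = Round(s_2, k_2) = 0x2EE
s_4 = Round(s_3, k_3) = 0xC8E

0xC8E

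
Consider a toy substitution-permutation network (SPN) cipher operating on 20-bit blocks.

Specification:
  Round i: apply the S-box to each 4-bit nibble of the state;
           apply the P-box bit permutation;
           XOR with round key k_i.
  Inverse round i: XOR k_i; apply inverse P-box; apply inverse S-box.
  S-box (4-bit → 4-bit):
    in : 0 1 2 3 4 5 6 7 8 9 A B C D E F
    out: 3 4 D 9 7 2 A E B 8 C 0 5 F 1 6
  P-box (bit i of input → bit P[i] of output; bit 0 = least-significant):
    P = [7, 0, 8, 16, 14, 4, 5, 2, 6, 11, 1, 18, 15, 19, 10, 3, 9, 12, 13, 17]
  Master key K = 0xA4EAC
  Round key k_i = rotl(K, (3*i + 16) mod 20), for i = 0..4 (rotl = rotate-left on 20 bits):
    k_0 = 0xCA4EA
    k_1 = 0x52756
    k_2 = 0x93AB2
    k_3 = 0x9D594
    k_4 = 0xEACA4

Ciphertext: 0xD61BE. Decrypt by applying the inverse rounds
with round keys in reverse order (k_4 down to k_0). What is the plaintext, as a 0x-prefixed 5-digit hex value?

s_0 = ciphertext = 0xD61BE
s_1 = InvRound(s_0, k_4) = 0x92F0A
s_2 = InvRound(s_1, k_3) = 0x43F8E
s_3 = InvRound(s_2, k_2) = 0xB797A
s_4 = InvRound(s_3, k_1) = 0x8762B
s_5 = InvRound(s_4, k_0) = 0x0E3E0

0x0E3E0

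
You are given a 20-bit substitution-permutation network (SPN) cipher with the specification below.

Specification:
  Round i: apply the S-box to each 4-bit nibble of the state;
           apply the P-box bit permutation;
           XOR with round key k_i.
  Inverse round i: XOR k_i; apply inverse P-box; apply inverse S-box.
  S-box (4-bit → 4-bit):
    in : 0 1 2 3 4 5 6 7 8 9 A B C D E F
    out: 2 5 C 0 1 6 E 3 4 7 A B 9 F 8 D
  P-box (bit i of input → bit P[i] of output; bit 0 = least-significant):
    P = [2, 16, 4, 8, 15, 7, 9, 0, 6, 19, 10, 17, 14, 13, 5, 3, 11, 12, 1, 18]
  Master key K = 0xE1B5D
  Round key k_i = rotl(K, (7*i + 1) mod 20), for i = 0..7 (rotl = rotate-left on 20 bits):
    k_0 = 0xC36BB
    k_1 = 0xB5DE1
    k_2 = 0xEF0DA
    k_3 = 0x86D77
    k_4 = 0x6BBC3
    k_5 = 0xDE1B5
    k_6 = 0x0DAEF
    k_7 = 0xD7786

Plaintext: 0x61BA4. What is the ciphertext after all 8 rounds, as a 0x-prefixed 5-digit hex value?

s_0 = plaintext = 0x61BA4
s_1 = Round(s_0, k_0) = 0x2665C
s_2 = Round(s_1, k_1) = 0x57A4F
s_3 = Round(s_2, k_2) = 0x401CC
s_4 = Round(s_3, k_3) = 0x8C032
s_5 = Round(s_4, k_4) = 0xEFAD9
s_6 = Round(s_5, k_5) = 0x22308
s_7 = Round(s_6, k_6) = 0x4DA55
s_8 = Round(s_7, k_7) = 0x61D3E

0x61D3E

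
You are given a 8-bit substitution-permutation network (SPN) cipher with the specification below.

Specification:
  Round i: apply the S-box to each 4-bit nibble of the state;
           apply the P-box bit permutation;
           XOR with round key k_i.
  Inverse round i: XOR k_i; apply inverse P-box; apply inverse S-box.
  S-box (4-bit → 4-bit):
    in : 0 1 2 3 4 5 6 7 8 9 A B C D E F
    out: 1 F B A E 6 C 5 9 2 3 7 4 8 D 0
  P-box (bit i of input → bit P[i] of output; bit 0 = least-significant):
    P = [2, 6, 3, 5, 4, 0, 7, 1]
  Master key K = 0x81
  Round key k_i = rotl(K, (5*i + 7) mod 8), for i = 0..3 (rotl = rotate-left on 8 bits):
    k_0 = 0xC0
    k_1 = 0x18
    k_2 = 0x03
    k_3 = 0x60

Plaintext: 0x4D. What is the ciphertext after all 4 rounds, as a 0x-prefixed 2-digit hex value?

0xEF

s_0 = plaintext = 0x4D
s_1 = Round(s_0, k_0) = 0x63
s_2 = Round(s_1, k_1) = 0xFA
s_3 = Round(s_2, k_2) = 0x47
s_4 = Round(s_3, k_3) = 0xEF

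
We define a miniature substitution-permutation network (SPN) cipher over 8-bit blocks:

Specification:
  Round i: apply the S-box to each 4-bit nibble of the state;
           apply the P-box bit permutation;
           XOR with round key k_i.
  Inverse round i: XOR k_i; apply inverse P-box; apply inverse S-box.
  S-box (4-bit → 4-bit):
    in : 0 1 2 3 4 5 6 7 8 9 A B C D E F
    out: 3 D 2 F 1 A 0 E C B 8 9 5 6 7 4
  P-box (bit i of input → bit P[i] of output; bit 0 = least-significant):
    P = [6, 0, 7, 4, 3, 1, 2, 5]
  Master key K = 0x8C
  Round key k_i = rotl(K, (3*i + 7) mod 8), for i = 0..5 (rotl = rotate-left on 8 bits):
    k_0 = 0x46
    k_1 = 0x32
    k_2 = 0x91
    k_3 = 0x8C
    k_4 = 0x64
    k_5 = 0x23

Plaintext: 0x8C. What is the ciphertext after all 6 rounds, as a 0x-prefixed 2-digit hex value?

s_0 = plaintext = 0x8C
s_1 = Round(s_0, k_0) = 0xA2
s_2 = Round(s_1, k_1) = 0x13
s_3 = Round(s_2, k_2) = 0x6C
s_4 = Round(s_3, k_3) = 0x4C
s_5 = Round(s_4, k_4) = 0xAC
s_6 = Round(s_5, k_5) = 0xC3

0xC3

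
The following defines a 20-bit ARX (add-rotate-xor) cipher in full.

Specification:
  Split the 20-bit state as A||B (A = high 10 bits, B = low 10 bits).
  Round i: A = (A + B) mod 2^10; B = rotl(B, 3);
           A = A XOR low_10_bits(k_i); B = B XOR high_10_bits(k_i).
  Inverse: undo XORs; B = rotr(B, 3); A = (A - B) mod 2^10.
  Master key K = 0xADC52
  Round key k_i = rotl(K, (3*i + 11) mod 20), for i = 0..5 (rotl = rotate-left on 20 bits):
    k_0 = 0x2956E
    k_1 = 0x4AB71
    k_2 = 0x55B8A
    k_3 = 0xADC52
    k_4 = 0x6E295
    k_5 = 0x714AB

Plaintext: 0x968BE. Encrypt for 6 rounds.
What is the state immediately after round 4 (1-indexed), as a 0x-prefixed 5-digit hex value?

s_0 = plaintext = 0x968BE
s_1 = Round(s_0, k_0) = 0x9D954
s_2 = Round(s_1, k_1) = 0x2EF88
s_3 = Round(s_2, k_2) = 0xF2511
s_4 = Round(s_3, k_3) = 0x2223D
s_5 = Round(s_4, k_4) = 0x14054
s_6 = Round(s_5, k_5) = 0x03F65

0x2223D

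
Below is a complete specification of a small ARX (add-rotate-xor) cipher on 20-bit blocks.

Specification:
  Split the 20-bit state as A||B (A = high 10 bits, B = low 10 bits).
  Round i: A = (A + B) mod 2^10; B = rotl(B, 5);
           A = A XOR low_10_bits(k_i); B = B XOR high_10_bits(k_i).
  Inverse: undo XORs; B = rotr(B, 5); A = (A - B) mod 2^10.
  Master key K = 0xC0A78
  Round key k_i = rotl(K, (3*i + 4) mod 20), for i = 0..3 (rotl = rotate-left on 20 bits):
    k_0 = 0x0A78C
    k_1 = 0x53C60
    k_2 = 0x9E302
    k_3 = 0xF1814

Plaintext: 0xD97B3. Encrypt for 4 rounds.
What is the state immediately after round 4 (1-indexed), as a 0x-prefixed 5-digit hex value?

s_0 = plaintext = 0xD97B3
s_1 = Round(s_0, k_0) = 0x25254
s_2 = Round(s_1, k_1) = 0xA23DD
s_3 = Round(s_2, k_2) = 0x59DC6
s_4 = Round(s_3, k_3) = 0xCE708

0xCE708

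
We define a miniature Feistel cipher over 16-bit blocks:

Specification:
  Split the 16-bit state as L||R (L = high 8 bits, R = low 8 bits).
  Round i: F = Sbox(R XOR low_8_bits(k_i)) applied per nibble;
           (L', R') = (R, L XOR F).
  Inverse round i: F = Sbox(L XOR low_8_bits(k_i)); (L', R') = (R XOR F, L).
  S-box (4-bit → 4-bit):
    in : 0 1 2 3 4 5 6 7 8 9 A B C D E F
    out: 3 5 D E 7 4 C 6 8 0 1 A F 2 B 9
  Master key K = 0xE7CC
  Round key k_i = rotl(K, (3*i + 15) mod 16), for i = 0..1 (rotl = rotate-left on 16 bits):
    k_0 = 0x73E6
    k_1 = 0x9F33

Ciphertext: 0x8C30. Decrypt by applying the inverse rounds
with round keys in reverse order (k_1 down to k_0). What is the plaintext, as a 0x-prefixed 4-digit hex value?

s_0 = ciphertext = 0x8C30
s_1 = InvRound(s_0, k_1) = 0x998C
s_2 = InvRound(s_1, k_0) = 0xE599

0xE599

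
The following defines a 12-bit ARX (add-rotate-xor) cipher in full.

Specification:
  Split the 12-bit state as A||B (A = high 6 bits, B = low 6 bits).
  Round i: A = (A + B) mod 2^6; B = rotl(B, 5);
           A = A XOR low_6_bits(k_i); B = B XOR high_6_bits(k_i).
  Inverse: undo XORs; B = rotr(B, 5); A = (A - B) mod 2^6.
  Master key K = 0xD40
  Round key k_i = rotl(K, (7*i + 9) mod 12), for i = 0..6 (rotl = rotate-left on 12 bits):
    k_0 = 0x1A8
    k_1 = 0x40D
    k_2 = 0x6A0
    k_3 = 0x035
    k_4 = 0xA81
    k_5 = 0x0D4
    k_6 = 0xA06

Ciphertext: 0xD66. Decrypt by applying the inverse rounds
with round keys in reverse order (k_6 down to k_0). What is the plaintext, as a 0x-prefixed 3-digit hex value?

0xDD4

s_0 = ciphertext = 0xD66
s_1 = InvRound(s_0, k_6) = 0x5DC
s_2 = InvRound(s_1, k_5) = 0x17E
s_3 = InvRound(s_2, k_4) = 0x728
s_4 = InvRound(s_3, k_3) = 0x611
s_5 = InvRound(s_4, k_2) = 0x896
s_6 = InvRound(s_5, k_1) = 0x8CC
s_7 = InvRound(s_6, k_0) = 0xDD4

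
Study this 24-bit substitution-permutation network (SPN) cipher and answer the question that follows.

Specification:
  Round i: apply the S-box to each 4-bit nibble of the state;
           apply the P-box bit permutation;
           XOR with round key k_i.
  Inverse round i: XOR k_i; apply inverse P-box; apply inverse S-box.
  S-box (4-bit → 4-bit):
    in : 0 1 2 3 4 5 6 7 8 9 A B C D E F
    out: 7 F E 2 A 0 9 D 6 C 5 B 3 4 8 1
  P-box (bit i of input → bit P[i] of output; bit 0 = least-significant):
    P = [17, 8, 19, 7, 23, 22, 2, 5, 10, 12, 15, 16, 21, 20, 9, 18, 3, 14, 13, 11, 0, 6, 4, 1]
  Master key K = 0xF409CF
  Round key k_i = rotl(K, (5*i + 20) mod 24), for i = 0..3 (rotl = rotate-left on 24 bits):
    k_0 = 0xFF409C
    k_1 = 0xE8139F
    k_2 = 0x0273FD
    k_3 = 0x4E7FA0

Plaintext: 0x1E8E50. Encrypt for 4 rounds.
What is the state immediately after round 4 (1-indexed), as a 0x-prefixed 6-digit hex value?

s_0 = plaintext = 0x1E8E50
s_1 = Round(s_0, k_0) = 0xE44BCF
s_2 = Round(s_1, k_1) = 0x3F4F9D
s_3 = Round(s_2, k_2) = 0x1E7791
s_4 = Round(s_3, k_3) = 0x61F057

0x61F057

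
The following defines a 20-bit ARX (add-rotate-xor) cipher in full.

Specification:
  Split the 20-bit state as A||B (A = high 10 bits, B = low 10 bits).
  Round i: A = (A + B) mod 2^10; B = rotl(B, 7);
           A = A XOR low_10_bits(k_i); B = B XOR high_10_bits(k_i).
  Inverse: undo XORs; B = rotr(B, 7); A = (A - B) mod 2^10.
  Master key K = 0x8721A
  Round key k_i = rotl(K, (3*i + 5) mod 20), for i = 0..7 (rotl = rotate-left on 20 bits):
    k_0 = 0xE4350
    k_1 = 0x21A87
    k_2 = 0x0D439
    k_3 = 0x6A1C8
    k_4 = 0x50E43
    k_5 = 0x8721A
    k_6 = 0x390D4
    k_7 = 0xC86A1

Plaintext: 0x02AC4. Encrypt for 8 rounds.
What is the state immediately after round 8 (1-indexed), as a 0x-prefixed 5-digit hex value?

s_0 = plaintext = 0x02AC4
s_1 = Round(s_0, k_0) = 0x679C8
s_2 = Round(s_1, k_1) = 0x784BF
s_3 = Round(s_2, k_2) = 0xA67A2
s_4 = Round(s_3, k_3) = 0xFCCDC
s_5 = Round(s_4, k_4) = 0xA3358
s_6 = Round(s_5, k_5) = 0xFFA77
s_7 = Round(s_6, k_6) = 0xA872A
s_8 = Round(s_7, k_7) = 0xDAA44

0xDAA44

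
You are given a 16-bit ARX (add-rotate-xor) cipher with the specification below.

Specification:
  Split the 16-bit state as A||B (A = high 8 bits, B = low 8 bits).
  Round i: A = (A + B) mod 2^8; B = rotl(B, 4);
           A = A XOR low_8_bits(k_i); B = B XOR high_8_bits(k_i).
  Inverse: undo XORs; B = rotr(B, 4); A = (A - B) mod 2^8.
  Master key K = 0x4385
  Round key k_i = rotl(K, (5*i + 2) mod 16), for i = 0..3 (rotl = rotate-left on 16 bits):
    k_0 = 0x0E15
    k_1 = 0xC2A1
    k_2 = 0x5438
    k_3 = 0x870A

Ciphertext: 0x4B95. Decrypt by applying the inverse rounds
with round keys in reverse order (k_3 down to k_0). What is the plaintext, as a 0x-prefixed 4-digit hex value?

0x9D75

s_0 = ciphertext = 0x4B95
s_1 = InvRound(s_0, k_3) = 0x2021
s_2 = InvRound(s_1, k_2) = 0xC157
s_3 = InvRound(s_2, k_1) = 0x0759
s_4 = InvRound(s_3, k_0) = 0x9D75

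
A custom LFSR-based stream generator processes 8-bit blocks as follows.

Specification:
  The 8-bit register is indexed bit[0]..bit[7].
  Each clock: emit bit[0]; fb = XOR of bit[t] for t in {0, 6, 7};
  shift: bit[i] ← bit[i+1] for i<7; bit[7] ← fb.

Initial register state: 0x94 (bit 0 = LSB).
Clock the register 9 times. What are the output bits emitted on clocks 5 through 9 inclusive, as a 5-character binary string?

reg_0 = 0x94
clock 1: out=0, reg = 0xCA
clock 2: out=0, reg = 0x65
clock 3: out=1, reg = 0x32
clock 4: out=0, reg = 0x19
clock 5: out=1, reg = 0x8C
clock 6: out=0, reg = 0xC6
clock 7: out=0, reg = 0x63
clock 8: out=1, reg = 0x31
clock 9: out=1, reg = 0x98

10011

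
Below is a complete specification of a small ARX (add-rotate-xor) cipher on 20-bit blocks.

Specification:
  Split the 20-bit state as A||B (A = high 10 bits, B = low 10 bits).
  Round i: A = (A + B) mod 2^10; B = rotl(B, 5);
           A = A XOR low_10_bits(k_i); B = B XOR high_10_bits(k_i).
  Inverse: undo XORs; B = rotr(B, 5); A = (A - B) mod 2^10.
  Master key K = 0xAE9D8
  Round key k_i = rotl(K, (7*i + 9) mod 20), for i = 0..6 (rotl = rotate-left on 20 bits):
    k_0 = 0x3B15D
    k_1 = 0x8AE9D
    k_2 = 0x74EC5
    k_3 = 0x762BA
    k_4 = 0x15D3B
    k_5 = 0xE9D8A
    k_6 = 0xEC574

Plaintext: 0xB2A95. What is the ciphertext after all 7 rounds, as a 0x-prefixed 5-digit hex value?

0x35AEF

s_0 = plaintext = 0xB2A95
s_1 = Round(s_0, k_0) = 0x00A58
s_2 = Round(s_1, k_1) = 0x31D39
s_3 = Round(s_2, k_2) = 0x316FA
s_4 = Round(s_3, k_3) = 0x4168F
s_5 = Round(s_4, k_4) = 0xABDA3
s_6 = Round(s_5, k_5) = 0x763CA
s_7 = Round(s_6, k_6) = 0x35AEF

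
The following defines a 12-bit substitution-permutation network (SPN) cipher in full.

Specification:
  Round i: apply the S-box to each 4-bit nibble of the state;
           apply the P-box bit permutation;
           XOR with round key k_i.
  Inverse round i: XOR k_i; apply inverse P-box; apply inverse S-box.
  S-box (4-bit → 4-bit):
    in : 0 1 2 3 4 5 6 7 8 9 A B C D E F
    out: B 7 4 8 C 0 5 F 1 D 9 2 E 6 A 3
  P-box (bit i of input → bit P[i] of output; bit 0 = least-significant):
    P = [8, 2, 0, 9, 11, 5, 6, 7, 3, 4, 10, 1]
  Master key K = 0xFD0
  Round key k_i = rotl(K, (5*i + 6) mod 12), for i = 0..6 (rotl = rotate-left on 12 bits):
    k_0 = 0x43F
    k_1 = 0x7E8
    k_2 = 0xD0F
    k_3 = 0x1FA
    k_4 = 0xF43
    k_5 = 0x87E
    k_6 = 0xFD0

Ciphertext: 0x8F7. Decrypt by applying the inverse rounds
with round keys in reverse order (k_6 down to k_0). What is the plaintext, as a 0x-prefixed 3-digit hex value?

s_0 = ciphertext = 0x8F7
s_1 = InvRound(s_0, k_6) = 0x4B7
s_2 = InvRound(s_1, k_5) = 0x692
s_3 = InvRound(s_2, k_4) = 0xB96
s_4 = InvRound(s_3, k_3) = 0x81E
s_5 = InvRound(s_4, k_2) = 0xD56
s_6 = InvRound(s_5, k_1) = 0x00E
s_7 = InvRound(s_6, k_0) = 0xDB2

0xDB2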